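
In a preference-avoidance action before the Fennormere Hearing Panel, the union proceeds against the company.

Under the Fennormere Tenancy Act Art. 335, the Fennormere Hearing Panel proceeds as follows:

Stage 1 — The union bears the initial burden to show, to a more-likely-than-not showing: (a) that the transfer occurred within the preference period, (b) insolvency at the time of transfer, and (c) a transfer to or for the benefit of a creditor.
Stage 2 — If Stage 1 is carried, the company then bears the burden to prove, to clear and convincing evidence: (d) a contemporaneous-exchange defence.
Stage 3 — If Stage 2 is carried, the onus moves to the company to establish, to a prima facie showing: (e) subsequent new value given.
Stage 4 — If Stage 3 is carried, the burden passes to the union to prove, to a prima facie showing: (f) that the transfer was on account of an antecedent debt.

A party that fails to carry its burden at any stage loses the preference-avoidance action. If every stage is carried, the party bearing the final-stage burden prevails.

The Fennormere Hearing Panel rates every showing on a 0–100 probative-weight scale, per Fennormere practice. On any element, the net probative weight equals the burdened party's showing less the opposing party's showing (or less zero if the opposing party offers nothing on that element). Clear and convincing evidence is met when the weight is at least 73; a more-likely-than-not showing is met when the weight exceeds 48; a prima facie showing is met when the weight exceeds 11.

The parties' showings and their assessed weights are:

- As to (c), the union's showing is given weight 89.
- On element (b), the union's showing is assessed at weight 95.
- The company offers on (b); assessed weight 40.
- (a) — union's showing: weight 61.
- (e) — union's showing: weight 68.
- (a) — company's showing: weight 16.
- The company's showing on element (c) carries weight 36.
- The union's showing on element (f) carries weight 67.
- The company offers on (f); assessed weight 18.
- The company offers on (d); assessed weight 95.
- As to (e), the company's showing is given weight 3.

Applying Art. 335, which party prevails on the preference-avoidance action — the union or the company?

At Stage 1 the union must meet a more-likely-than-not showing (weight exceeds 48): on (a) the weight is 61 less the opposing 16 gives net 45, which does not exceed 48, so (a) does not meet the standard; on (b) the weight is 95 less the opposing 40 gives net 55, > 48, so (b) meets the standard; on (c) the weight is 89 less the opposing 36 gives net 53, > 48, so (c) meets the standard.
  Not every element is met, so the union fails to carry Stage 1.
So the company prevails.

company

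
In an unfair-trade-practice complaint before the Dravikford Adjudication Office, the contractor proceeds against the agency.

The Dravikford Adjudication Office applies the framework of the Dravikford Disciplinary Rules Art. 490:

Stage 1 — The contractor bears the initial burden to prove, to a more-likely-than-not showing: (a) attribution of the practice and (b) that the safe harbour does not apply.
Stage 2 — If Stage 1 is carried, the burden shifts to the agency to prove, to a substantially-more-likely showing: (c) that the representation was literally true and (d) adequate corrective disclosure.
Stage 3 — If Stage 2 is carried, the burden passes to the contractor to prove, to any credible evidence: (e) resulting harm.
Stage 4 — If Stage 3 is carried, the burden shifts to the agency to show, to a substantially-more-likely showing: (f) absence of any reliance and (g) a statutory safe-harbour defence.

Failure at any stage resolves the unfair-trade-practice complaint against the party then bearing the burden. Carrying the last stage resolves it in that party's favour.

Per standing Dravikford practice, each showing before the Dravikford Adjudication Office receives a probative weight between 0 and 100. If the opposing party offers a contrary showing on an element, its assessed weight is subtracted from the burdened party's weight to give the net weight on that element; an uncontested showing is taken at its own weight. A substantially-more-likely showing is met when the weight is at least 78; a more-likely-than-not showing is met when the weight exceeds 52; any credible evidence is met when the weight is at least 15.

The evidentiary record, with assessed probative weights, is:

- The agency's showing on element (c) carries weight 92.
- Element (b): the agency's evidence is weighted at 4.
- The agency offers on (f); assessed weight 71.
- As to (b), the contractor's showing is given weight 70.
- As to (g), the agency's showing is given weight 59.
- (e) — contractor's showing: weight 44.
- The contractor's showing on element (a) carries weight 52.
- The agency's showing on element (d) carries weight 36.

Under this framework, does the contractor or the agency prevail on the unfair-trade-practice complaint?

agency

Stage 1 — burden on contractor; standard: a more-likely-than-not showing (weight exceeds 52).
    (a): 52 ≤ 52 [not met]
    (b): 70 − 4 = 66 > 52 [met]
  Not every element is met, so the contractor fails to carry Stage 1.
The analysis ends at Stage 1; the agency prevails.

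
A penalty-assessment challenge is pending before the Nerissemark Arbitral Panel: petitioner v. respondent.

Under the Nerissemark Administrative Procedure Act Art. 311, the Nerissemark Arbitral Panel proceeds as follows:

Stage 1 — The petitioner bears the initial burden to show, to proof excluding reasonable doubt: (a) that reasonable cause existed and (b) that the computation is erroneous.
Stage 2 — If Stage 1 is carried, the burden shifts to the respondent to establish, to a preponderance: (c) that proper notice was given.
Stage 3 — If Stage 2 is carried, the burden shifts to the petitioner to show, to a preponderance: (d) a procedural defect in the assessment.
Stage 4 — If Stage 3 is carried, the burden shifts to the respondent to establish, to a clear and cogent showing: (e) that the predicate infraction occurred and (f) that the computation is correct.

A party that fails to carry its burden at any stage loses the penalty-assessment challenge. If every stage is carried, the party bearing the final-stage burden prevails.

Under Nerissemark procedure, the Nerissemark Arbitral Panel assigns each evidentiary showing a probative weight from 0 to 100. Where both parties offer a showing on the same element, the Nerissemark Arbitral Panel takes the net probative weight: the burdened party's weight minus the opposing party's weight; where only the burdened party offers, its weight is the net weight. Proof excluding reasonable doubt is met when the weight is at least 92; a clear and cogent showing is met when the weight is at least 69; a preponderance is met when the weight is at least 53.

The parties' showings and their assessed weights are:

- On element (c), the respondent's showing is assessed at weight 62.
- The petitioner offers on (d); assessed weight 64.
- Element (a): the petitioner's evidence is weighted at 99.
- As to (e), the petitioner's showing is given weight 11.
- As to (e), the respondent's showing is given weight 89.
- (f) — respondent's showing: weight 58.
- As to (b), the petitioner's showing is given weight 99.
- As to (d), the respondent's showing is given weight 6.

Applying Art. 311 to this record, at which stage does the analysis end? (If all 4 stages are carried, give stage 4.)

At Stage 1 the petitioner must meet proof excluding reasonable doubt (weight is at least 92): on (a) the weight is 99, which does reach 92, so (a) meets the standard; on (b) the weight is 99, which does reach 92, so (b) meets the standard.
  Stage 1 carried; the burden shifts to the respondent.
At Stage 2 the respondent must meet a preponderance (weight is at least 53): on (c) the weight is 62, which does reach 53, so (c) meets the standard.
  All elements met. The burden passes to the petitioner.
At Stage 3 the petitioner must meet a preponderance (weight is at least 53): on (d) the weight is 64 less the opposing 6 gives net 58, which does reach 53, so (d) meets the standard.
  All elements met. The burden passes to the respondent.
At Stage 4 the respondent must meet a clear and cogent showing (weight is at least 69): on (e) the weight is 89 less the opposing 11 gives net 78, which does reach 69, so (e) meets the standard; on (f) the weight is 58, which does not reach 69, so (f) does not meet the standard.
  The respondent does not carry Stage 4.
The petitioner prevails.

stage 4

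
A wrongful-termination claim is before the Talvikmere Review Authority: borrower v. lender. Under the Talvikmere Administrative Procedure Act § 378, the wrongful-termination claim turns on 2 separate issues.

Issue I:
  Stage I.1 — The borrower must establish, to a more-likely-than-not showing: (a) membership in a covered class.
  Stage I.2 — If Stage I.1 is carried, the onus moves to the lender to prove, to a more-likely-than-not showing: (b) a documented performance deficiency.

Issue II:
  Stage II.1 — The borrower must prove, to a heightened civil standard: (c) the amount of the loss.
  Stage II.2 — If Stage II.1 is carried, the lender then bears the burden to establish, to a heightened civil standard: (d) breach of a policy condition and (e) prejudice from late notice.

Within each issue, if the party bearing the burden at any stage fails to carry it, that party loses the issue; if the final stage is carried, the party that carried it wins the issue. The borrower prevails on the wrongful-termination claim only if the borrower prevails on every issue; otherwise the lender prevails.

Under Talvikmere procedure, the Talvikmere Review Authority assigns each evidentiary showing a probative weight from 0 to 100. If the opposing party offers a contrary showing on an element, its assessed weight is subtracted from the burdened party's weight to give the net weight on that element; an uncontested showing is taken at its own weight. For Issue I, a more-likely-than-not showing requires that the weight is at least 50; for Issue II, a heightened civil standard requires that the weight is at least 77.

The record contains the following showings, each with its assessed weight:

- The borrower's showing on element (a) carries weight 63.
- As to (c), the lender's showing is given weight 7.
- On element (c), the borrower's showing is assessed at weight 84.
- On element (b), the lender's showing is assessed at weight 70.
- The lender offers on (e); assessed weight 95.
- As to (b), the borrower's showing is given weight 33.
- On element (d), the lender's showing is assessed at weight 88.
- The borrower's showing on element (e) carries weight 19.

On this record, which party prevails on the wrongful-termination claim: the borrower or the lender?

— Issue I —
Stage I.1 — burden on borrower; standard: a more-likely-than-not showing (weight is at least 50).
    (a): 63 ≥ 50 [met]
  All elements met. The burden passes to the lender.
Stage I.2 — burden on lender; standard: a more-likely-than-not showing (weight is at least 50).
    (b): 70 − 33 = 37 < 50 [not met]
  The lender does not carry Stage I.2.
So the borrower prevails on this issue.
— Issue II —
Stage II.1 — burden on borrower; standard: a heightened civil standard (weight is at least 77).
    (c): 84 − 7 = 77 ≥ 77 [met]
  Stage II.1 carried; the burden shifts to the lender.
Stage II.2 — burden on lender; standard: a heightened civil standard (weight is at least 77).
    (d): 88 ≥ 77 [met]
    (e): 95 − 19 = 76 < 77 [not met]
  The lender does not carry Stage II.2.
The analysis ends at Stage II.2; the borrower prevails on this issue.
Per-issue: Issue I → borrower; Issue II → borrower. The borrower must prevail on every issue; overall, the borrower prevails.

borrower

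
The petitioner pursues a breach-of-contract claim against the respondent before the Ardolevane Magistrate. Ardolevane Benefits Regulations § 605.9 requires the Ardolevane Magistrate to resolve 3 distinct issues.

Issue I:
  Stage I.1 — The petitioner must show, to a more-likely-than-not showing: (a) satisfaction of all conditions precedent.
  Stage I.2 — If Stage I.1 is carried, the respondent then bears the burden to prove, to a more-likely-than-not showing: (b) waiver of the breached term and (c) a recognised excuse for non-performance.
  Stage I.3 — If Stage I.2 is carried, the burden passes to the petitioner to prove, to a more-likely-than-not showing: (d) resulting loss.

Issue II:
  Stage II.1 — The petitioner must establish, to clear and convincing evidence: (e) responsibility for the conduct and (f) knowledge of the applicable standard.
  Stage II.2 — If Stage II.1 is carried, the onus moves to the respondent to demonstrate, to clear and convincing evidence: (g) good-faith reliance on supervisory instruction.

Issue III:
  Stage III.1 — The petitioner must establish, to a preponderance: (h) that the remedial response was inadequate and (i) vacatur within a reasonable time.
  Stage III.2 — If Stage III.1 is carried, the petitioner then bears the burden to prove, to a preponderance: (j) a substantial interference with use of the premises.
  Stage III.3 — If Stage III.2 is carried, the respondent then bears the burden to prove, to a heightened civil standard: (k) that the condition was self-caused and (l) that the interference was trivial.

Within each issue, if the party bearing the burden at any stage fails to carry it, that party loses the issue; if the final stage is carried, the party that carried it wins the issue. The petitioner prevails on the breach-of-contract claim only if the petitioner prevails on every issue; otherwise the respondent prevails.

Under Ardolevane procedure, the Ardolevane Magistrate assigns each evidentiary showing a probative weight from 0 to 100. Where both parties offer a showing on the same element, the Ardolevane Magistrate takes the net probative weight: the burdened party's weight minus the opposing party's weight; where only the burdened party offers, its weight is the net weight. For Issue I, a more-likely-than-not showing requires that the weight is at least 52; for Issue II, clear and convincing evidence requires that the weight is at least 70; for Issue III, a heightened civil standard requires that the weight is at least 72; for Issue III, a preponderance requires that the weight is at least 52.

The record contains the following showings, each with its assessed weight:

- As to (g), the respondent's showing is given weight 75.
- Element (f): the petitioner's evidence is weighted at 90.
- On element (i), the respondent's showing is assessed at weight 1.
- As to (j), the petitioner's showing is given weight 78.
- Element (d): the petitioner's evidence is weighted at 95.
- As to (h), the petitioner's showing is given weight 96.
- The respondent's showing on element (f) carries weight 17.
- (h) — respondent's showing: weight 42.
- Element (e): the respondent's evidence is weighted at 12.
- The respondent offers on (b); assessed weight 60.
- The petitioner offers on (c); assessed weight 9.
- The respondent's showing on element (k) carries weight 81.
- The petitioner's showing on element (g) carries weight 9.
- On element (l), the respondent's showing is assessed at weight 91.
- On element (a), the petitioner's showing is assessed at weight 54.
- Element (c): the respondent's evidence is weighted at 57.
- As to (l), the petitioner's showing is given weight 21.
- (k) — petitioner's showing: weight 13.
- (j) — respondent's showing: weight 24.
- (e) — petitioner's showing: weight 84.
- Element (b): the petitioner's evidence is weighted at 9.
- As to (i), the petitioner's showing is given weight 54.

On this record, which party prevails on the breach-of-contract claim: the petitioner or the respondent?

— Issue I —
At Stage I.1 the petitioner must meet a more-likely-than-not showing (weight is at least 52): on (a) the weight is 54, which does reach 52, so (a) meets the standard.
  Stage I.1 is satisfied; the onus moves to the respondent.
At Stage I.2 the respondent must meet a more-likely-than-not showing (weight is at least 52): on (b) the weight is 60 less the opposing 9 gives net 51, < 52, so (b) does not meet the standard; on (c) the weight is 57 less the opposing 9 gives net 48, < 52, so (c) does not meet the standard.
  The respondent does not carry Stage I.2.
The analysis ends at Stage I.2; the petitioner prevails on this issue.
— Issue II —
At Stage II.1 the petitioner must meet clear and convincing evidence (weight is at least 70): on (e) the weight is 84 less the opposing 12 gives net 72, which does reach 70, so (e) meets the standard; on (f) the weight is 90 less the opposing 17 gives net 73, which does reach 70, so (f) meets the standard.
  The petitioner carries Stage II.1; the respondent now bears the burden.
At Stage II.2 the respondent must meet clear and convincing evidence (weight is at least 70): on (g) the weight is 75 less the opposing 9 gives net 66, < 70, so (g) does not meet the standard.
  Not every element is met, so the respondent fails to carry Stage II.2.
The petitioner prevails on this issue.
— Issue III —
At Stage III.1 the petitioner must meet a preponderance (weight is at least 52): on (h) the weight is 96 less the opposing 42 gives net 54, ≥ 52, so (h) meets the standard; on (i) the weight is 54 less the opposing 1 gives net 53, which does reach 52, so (i) meets the standard.
  Stage III.1 carried; the burden remains with the petitioner.
At Stage III.2 the petitioner must meet a preponderance (weight is at least 52): on (j) the weight is 78 less the opposing 24 gives net 54, which does reach 52, so (j) meets the standard.
  All elements met. The burden passes to the respondent.
At Stage III.3 the respondent must meet a heightened civil standard (weight is at least 72): on (k) the weight is 81 less the opposing 13 gives net 68, which does not reach 72, so (k) does not meet the standard; on (l) the weight is 91 less the opposing 21 gives net 70, < 72, so (l) does not meet the standard.
  Stage III.3 not carried; the respondent fails its burden.
The analysis ends at Stage III.3; the petitioner prevails on this issue.
Per-issue: Issue I → petitioner; Issue II → petitioner; Issue III → petitioner. The petitioner must prevail on every issue; overall, the petitioner prevails.

petitioner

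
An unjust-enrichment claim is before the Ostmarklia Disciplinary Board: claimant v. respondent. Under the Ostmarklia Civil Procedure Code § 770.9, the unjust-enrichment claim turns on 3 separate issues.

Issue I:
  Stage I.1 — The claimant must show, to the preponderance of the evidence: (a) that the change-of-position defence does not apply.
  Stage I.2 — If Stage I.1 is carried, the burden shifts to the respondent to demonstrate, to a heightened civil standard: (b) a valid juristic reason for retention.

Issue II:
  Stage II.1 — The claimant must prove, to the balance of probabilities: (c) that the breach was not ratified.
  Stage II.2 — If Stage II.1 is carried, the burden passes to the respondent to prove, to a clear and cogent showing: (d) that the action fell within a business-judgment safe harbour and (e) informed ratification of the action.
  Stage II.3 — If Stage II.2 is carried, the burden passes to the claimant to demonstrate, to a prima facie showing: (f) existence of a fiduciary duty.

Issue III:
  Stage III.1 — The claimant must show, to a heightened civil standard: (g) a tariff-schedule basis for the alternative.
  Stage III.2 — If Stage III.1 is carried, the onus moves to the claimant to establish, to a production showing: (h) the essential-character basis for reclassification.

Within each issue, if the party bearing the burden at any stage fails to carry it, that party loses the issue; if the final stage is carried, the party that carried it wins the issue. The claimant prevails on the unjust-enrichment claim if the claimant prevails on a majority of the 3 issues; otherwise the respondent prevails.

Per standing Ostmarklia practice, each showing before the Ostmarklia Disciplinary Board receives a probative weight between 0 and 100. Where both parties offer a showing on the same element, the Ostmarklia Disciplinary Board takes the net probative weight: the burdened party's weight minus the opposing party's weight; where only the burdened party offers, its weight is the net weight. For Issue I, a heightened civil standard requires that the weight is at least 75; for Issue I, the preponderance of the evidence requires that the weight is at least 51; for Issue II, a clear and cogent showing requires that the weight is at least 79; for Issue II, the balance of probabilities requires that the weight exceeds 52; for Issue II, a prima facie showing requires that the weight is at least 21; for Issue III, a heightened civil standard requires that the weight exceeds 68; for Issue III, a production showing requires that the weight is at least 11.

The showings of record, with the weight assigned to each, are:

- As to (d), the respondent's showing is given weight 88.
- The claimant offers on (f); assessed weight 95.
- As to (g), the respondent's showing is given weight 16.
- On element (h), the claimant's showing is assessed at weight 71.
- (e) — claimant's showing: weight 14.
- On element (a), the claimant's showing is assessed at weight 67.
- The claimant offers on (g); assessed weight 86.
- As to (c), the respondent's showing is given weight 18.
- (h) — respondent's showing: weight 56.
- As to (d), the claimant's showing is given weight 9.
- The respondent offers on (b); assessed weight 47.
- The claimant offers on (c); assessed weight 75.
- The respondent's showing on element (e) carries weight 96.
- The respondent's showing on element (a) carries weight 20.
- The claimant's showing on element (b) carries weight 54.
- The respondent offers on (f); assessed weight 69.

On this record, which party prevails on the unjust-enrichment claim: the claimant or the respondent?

— Issue I —
At Stage I.1 the claimant must meet the preponderance of the evidence (weight is at least 51): on (a) the weight is 67 less the opposing 20 gives net 47, < 51, so (a) does not meet the standard.
  Not every element is met, so the claimant fails to carry Stage I.1.
So the respondent prevails on this issue.
— Issue II —
Stage II.1 — burden on claimant; standard: the balance of probabilities (weight exceeds 52).
    (c): 75 − 18 = 57 > 52 [met]
  All elements met. The burden passes to the respondent.
Stage II.2 — burden on respondent; standard: a clear and cogent showing (weight is at least 79).
    (d): 88 − 9 = 79 ≥ 79 [met]
    (e): 96 − 14 = 82 ≥ 79 [met]
  Stage II.2 is satisfied; the onus moves to the claimant.
Stage II.3 — burden on claimant; standard: a prima facie showing (weight is at least 21).
    (f): 95 − 69 = 26 ≥ 21 [met]
  Stage II.3 carried; the final stage is satisfied.
All stages carried — the claimant prevails on this issue.
— Issue III —
Stage III.1 — burden on claimant; standard: a heightened civil standard (weight exceeds 68).
    (g): 86 − 16 = 70 > 68 [met]
  All elements met. The claimant retains the burden for Stage III.2.
Stage III.2 — burden on claimant; standard: a production showing (weight is at least 11).
    (h): 71 − 56 = 15 ≥ 11 [met]
  All elements met at the final stage.
Every stage carried; the claimant prevails on this issue.
Per-issue: Issue I → respondent; Issue II → claimant; Issue III → claimant. The claimant must prevail on a majority of issues; overall, the claimant prevails.

claimant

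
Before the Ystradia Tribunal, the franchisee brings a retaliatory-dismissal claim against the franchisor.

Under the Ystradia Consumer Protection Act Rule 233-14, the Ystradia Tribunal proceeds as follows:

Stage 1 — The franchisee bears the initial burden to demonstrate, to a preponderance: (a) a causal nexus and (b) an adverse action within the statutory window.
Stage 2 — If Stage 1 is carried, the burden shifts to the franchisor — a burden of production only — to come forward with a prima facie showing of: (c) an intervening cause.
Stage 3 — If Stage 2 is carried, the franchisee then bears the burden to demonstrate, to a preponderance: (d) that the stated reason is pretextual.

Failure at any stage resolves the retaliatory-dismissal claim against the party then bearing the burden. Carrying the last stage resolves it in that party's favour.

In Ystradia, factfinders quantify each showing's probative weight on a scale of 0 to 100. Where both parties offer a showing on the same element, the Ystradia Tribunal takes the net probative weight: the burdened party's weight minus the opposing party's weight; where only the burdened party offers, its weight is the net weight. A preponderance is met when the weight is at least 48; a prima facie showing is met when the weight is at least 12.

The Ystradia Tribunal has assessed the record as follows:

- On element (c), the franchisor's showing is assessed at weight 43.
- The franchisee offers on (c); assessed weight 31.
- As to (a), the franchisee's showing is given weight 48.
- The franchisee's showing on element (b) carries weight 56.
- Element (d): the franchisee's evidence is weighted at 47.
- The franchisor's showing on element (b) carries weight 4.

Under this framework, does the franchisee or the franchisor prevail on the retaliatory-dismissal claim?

Stage 1 — burden on franchisee; standard: a preponderance (weight is at least 48).
    (a): 48 ≥ 48 [met]
    (b): 56 − 4 = 52 ≥ 48 [met]
  All elements met. The burden passes to the franchisor.
Stage 2 — burden on franchisor; standard: a prima facie showing (weight is at least 12).
    (c): 43 − 31 = 12 ≥ 12 [met]
  Stage 2 carried; the burden shifts to the franchisee.
Stage 3 — burden on franchisee; standard: a preponderance (weight is at least 48).
    (d): 47 < 48 [not met]
  Stage 3 not carried; the franchisee fails its burden.
The analysis ends at Stage 3; the franchisor prevails.

franchisor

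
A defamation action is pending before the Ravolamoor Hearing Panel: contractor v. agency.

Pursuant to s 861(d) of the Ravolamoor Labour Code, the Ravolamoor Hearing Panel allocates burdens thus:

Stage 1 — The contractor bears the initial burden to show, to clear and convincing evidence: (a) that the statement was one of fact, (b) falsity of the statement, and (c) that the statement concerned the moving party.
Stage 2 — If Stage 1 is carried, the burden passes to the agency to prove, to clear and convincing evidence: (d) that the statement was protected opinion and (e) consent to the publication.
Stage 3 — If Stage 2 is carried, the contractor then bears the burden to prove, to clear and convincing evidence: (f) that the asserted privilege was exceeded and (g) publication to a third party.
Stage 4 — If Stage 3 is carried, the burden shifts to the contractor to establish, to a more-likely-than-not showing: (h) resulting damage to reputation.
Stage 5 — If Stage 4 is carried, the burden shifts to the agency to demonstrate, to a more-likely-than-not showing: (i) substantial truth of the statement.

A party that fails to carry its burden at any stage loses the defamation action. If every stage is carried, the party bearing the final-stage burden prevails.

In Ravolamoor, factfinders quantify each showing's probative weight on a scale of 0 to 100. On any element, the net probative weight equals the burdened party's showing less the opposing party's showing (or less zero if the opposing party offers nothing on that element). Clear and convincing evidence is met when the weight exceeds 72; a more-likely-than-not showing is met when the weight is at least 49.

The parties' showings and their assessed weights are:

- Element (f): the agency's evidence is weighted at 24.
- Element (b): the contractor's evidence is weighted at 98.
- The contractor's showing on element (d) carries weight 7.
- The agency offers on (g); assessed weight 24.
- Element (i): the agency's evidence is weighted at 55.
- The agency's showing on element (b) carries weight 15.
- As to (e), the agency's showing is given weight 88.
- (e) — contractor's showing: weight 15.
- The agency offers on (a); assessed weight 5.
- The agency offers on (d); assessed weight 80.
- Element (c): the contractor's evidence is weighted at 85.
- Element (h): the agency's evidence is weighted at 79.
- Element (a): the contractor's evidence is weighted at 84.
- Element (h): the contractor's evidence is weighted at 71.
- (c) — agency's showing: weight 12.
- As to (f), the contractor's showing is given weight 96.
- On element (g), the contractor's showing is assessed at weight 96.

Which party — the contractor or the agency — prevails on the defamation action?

Stage 1 — burden on contractor; standard: clear and convincing evidence (weight exceeds 72).
    (a): 84 − 5 = 79 > 72 [met]
    (b): 98 − 15 = 83 > 72 [met]
    (c): 85 − 12 = 73 > 72 [met]
  Stage 1 is satisfied; the onus moves to the agency.
Stage 2 — burden on agency; standard: clear and convincing evidence (weight exceeds 72).
    (d): 80 − 7 = 73 > 72 [met]
    (e): 88 − 15 = 73 > 72 [met]
  The agency carries Stage 2; the contractor now bears the burden.
Stage 3 — burden on contractor; standard: clear and convincing evidence (weight exceeds 72).
    (f): 96 − 24 = 72 ≤ 72 [not met]
    (g): 96 − 24 = 72 ≤ 72 [not met]
  The contractor does not carry Stage 3.
The analysis ends at Stage 3; the agency prevails.

agency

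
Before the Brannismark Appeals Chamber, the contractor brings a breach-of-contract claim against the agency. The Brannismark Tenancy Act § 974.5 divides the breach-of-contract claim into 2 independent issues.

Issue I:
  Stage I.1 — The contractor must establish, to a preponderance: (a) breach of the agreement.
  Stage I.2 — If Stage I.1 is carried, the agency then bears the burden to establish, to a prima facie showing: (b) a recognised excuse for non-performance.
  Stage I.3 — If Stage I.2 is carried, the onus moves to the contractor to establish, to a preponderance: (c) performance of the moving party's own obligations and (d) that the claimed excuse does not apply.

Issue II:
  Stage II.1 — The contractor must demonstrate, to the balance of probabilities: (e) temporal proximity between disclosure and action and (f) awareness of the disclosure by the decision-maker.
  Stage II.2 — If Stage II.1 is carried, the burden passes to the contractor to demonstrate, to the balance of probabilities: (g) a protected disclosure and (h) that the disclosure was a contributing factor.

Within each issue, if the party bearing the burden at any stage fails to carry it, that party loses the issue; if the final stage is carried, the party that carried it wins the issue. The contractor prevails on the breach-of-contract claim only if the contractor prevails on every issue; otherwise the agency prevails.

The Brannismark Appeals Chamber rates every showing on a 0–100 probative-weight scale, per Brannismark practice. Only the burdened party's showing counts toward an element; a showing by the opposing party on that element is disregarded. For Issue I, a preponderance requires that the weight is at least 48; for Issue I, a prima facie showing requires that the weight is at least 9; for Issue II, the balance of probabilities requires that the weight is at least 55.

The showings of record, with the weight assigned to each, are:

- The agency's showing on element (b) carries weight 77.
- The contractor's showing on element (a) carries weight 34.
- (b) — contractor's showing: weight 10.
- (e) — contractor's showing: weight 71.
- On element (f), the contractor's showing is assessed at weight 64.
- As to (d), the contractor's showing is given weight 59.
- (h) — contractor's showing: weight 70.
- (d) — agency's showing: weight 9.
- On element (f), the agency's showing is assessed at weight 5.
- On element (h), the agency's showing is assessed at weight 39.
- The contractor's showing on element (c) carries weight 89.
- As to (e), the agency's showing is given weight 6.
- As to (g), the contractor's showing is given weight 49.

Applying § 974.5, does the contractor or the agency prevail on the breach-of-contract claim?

— Issue I —
Stage I.1 (contractor, a preponderance, weight is at least 48): (a) 34 < 48 — fails.
  Stage I.1 not carried; the contractor fails its burden.
The analysis ends at Stage I.1; the agency prevails on this issue.
— Issue II —
Stage II.1 (contractor, the balance of probabilities, weight is at least 55): (e) 71 (agency's 6 disregarded) ≥ 55 — meets; (f) 64 (agency's 5 disregarded) ≥ 55 — meets.
  Stage II.1 is satisfied; the contractor continues to bear the burden.
Stage II.2 (contractor, the balance of probabilities, weight is at least 55): (g) 49 < 55 — fails; (h) 70 (agency's 39 disregarded) ≥ 55 — meets.
  Not every element is met, so the contractor fails to carry Stage II.2.
The analysis ends at Stage II.2; the agency prevails on this issue.
Per-issue: Issue I → agency; Issue II → agency. The contractor must prevail on every issue; overall, the agency prevails.

agency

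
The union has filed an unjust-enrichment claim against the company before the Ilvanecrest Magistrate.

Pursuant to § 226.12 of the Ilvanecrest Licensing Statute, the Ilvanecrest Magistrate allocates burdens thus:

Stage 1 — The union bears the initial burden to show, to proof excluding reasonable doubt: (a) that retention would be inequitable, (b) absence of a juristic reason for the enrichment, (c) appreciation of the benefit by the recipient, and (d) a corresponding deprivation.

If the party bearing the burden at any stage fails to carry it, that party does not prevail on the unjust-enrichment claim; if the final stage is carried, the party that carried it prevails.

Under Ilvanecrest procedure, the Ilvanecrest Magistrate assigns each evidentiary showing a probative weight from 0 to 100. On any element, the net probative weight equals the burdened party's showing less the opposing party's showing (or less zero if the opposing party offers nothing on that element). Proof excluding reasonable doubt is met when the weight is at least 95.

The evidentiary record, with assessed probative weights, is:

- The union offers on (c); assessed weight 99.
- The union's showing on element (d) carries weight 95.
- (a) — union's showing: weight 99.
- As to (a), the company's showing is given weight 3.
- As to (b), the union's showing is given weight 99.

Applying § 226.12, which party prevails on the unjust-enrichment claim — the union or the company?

At Stage 1 the union must meet proof excluding reasonable doubt (weight is at least 95): on (a) the weight is 99 less the opposing 3 gives net 96, ≥ 95, so (a) meets the standard; on (b) the weight is 99, ≥ 95, so (b) meets the standard; on (c) the weight is 99, which does reach 95, so (c) meets the standard; on (d) the weight is 95, which does reach 95, so (d) meets the standard.
  The union carries the last stage.
With every stage satisfied, the union prevails.

union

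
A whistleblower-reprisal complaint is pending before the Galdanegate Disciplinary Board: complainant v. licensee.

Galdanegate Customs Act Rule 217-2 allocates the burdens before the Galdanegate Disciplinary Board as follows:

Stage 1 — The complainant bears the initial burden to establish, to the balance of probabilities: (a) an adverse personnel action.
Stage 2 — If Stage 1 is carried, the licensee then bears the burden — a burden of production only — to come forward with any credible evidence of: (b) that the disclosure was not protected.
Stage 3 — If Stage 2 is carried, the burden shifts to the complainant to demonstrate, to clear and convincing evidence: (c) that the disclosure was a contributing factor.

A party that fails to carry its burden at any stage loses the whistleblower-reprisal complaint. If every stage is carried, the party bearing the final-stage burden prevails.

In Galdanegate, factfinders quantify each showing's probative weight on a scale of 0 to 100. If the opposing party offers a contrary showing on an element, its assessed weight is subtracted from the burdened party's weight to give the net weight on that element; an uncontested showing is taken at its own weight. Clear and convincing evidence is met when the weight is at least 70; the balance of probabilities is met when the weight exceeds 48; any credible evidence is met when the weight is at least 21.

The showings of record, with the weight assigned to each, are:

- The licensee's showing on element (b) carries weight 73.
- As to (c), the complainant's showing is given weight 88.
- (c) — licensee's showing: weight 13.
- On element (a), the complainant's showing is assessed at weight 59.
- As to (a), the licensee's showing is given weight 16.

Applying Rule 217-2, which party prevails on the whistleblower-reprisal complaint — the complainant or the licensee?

Stage 1 — burden on complainant; standard: the balance of probabilities (weight exceeds 48).
    (a): 59 − 16 = 43 ≤ 48 [not met]
  Stage 1 not carried; the complainant fails its burden.
So the licensee prevails.

licensee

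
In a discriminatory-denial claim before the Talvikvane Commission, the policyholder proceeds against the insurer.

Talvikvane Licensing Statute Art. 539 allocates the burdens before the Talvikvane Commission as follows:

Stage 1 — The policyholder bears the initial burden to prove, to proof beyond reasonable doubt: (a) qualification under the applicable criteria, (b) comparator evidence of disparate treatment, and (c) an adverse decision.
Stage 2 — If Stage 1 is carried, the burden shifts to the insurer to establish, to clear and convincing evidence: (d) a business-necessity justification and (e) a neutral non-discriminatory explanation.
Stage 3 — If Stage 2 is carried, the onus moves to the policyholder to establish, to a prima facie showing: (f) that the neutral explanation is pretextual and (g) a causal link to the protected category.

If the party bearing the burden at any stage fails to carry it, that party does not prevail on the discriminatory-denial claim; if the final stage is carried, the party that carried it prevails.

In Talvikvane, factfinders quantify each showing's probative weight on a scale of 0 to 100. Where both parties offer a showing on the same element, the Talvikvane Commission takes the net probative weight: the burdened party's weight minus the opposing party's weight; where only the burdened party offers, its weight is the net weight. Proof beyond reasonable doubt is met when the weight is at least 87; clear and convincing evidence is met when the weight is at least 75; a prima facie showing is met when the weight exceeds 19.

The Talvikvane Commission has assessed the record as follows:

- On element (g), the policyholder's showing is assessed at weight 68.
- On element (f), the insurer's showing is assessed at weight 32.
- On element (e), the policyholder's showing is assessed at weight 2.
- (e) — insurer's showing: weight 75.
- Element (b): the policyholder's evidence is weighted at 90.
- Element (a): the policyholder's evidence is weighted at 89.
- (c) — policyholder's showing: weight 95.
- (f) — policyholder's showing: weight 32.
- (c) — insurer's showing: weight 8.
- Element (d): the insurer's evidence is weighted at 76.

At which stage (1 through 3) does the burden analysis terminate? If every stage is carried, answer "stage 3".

Stage 1 (policyholder, proof beyond reasonable doubt, weight is at least 87): (a) 89 ≥ 87 — meets; (b) 90 ≥ 87 — meets; (c) net 95−8=87 ≥ 87 — meets.
  The policyholder carries Stage 1; the insurer now bears the burden.
Stage 2 (insurer, clear and convincing evidence, weight is at least 75): (d) 76 ≥ 75 — meets; (e) net 75−2=73 < 75 — fails.
  Not every element is met, so the insurer fails to carry Stage 2.
So the policyholder prevails.

stage 2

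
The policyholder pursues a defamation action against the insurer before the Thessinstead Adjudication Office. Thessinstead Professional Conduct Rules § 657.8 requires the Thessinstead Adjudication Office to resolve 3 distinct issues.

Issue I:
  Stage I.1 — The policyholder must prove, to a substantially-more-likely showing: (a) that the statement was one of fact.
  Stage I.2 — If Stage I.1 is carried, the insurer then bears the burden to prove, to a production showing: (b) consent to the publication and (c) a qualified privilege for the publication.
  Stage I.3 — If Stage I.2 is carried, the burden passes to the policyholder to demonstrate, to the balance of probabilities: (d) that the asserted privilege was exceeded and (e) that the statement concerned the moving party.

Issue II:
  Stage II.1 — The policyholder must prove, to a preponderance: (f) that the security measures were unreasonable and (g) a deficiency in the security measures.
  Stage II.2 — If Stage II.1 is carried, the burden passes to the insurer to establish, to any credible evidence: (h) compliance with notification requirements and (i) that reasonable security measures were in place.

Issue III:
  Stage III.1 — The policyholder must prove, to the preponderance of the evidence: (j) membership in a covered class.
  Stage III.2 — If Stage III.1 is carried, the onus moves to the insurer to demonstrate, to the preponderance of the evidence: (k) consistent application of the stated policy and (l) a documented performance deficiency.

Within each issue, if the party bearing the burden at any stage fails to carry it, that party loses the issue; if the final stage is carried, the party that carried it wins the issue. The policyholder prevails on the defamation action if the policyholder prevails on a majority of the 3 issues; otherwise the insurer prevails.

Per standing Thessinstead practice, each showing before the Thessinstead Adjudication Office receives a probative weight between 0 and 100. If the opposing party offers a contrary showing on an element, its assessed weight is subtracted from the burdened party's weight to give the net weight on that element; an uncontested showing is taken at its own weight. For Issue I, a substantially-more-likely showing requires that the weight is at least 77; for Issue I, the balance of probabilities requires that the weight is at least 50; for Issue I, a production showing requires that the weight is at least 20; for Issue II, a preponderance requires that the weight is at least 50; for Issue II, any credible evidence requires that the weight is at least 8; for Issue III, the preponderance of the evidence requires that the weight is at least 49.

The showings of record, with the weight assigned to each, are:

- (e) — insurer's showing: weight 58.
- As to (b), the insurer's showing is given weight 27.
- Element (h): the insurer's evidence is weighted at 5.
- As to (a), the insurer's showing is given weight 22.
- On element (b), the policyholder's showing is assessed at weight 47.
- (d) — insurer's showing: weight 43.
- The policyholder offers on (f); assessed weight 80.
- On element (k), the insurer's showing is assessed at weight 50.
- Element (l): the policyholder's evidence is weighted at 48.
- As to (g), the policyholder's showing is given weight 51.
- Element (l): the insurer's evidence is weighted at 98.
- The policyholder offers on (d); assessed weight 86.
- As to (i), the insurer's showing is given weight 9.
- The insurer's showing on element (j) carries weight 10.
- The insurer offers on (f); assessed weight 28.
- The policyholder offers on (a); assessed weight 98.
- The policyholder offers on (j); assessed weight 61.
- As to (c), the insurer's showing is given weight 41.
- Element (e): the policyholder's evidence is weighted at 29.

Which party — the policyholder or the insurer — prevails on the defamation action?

insurer

— Issue I —
Stage I.1 (policyholder, a substantially-more-likely showing, weight is at least 77): (a) net 98−22=76 < 77 — fails.
  The policyholder does not carry Stage I.1.
The insurer prevails on this issue.
— Issue II —
At Stage II.1 the policyholder must meet a preponderance (weight is at least 50): on (f) the weight is 80 less the opposing 28 gives net 52, which does reach 50, so (f) meets the standard; on (g) the weight is 51, ≥ 50, so (g) meets the standard.
  The policyholder carries Stage II.1; the insurer now bears the burden.
At Stage II.2 the insurer must meet any credible evidence (weight is at least 8): on (h) the weight is 5, which does not reach 8, so (h) does not meet the standard; on (i) the weight is 9, ≥ 8, so (i) meets the standard.
  Stage II.2 not carried; the insurer fails its burden.
The policyholder prevails on this issue.
— Issue III —
At Stage III.1 the policyholder must meet the preponderance of the evidence (weight is at least 49): on (j) the weight is 61 less the opposing 10 gives net 51, which does reach 49, so (j) meets the standard.
  The policyholder carries Stage III.1; the insurer now bears the burden.
At Stage III.2 the insurer must meet the preponderance of the evidence (weight is at least 49): on (k) the weight is 50, which does reach 49, so (k) meets the standard; on (l) the weight is 98 less the opposing 48 gives net 50, which does reach 49, so (l) meets the standard.
  Stage III.2 carried; the final stage is satisfied.
All stages carried — the insurer prevails on this issue.
Per-issue: Issue I → insurer; Issue II → policyholder; Issue III → insurer. The policyholder must prevail on a majority of issues; overall, the insurer prevails.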